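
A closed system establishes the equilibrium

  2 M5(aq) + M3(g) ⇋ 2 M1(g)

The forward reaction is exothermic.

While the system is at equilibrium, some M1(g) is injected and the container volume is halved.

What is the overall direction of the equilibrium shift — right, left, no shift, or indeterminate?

left

Adding M1 (g), a product, drives the reaction to the left.
Gas moles: reactants 1, products 2 (Δn_gas = +1). Compression shifts the system toward the side with fewer moles of gas — to the left.
All effects act in the same direction — net shift to the left.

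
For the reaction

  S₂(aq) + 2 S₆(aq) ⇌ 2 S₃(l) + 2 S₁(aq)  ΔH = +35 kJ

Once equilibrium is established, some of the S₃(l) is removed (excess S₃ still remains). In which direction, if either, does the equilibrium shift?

no shift

S₃ is a pure liquid; its activity is 1 regardless of amount, so Q is unaffected — no shift from this change.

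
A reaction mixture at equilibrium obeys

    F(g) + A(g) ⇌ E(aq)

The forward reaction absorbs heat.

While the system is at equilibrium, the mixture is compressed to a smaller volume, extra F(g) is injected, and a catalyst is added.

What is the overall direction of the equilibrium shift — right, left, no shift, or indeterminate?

Gas moles: reactants 2, products 0 (Δn_gas = -2). Compression shifts the system toward the side with fewer moles of gas — to the right.
Adding F (g), a reactant, drives the reaction to the right.
A catalyst speeds both forward and reverse rates equally; it changes neither Q nor K — no shift from this change.
Only the nonzero effect(s) matter; the net shift is to the right.

right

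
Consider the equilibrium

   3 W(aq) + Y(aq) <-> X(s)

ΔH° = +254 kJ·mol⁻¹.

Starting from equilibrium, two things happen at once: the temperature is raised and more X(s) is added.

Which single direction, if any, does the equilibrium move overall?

right

The forward reaction is endothermic. Raising T favours the endothermic direction — shift to the right.
X is a pure solid; its activity is 1 regardless of amount, so Q is unaffected — no shift from this change.
Only the nonzero effect(s) matter; the net shift is to the right.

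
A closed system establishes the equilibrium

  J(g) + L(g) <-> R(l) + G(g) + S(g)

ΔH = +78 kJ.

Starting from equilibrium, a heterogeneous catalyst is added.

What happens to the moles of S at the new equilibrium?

unchanged

A catalyst speeds both forward and reverse rates equally; it changes neither Q nor K — no shift from this change.
No net shift occurs, so the amount of S is unchanged.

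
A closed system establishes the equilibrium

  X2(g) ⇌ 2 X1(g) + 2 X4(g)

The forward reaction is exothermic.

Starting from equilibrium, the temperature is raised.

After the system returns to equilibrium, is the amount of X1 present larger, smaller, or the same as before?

The forward reaction is exothermic. Raising T favours the endothermic direction — shift to the left.
The net shift is to the left. X1 is a product, so its amount decreases.

decreases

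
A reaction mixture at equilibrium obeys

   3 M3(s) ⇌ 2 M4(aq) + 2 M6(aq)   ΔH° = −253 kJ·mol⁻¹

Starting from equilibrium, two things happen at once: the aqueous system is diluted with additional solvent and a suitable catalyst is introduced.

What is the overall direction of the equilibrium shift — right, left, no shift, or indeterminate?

right

Dilution lowers every aqueous concentration by the same factor. Δn_aq = 4 − 0 = +4, so the system shifts toward the side with more dissolved moles — to the right.
A catalyst speeds both forward and reverse rates equally; it changes neither Q nor K — no shift from this change.
Only the nonzero effect(s) matter; the net shift is to the right.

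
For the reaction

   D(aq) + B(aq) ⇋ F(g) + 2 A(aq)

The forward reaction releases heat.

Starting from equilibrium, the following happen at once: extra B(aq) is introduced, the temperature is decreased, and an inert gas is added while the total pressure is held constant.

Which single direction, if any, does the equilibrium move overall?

Adding B (aq), a reactant, drives the reaction to the right.
The forward reaction is exothermic. Lowering T favours the exothermic direction — shift to the right.
Adding inert gas at constant total pressure expands the volume and lowers every reacting partial pressure. With Δn_gas = 1 − 0 = +1, Q moves away from K toward the side with fewer gas moles, so the system shifts toward the side with more gas moles — to the right.
All effects act in the same direction — net shift to the right.

right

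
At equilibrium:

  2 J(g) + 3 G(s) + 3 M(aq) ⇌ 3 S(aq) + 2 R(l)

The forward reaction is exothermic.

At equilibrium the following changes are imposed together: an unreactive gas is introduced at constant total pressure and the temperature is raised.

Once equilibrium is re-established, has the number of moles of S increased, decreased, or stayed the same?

decreases

Adding inert gas at constant total pressure expands the volume and lowers every reacting partial pressure. With Δn_gas = 0 − 2 = -2, Q moves away from K toward the side with fewer gas moles, so the system shifts toward the side with more gas moles — to the left.
The forward reaction is exothermic. Raising T favours the endothermic direction — shift to the left.
The net shift is to the left. S is a product, so its amount decreases.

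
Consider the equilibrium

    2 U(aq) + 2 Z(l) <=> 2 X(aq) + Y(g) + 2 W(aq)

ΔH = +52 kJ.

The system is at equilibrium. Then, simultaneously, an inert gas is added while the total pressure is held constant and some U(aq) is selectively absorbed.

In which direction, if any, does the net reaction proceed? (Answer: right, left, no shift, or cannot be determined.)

cannot be determined

Adding inert gas at constant total pressure expands the volume and lowers every reacting partial pressure. With Δn_gas = 1 − 0 = +1, Q moves away from K toward the side with fewer gas moles, so the system shifts toward the side with more gas moles — to the right.
Removing U (aq), a reactant, drives the reaction to the left.
The individual effects push in opposite directions; without quantitative information the net direction cannot be determined.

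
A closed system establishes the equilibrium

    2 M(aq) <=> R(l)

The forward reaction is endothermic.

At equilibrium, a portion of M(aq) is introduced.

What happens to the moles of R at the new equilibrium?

Adding M (aq), a reactant, drives the reaction to the right.
The net shift is to the right. R is a product, so its amount increases.

increases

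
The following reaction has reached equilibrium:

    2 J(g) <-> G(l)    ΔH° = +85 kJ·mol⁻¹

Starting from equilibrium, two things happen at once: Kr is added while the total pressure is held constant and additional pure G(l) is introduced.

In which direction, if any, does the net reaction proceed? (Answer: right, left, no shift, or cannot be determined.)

Adding inert gas at constant total pressure expands the volume and lowers every reacting partial pressure. With Δn_gas = 0 − 2 = -2, Q moves away from K toward the side with fewer gas moles, so the system shifts toward the side with more gas moles — to the left.
G is a pure liquid; its activity is 1 regardless of amount, so Q is unaffected — no shift from this change.
Only the nonzero effect(s) matter; the net shift is to the left.

left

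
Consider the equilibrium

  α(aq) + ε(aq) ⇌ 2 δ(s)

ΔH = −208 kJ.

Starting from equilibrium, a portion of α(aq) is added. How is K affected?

The equilibrium constant depends only on temperature. This perturbation may move the position of equilibrium, but since T is unchanged, K itself is unchanged.

unchanged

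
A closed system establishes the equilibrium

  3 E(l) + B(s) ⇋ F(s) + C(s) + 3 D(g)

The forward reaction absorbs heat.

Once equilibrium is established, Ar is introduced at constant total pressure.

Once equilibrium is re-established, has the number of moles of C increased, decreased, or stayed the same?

increases

Adding inert gas at constant total pressure expands the volume and lowers every reacting partial pressure. With Δn_gas = 3 − 0 = +3, Q moves away from K toward the side with fewer gas moles, so the system shifts toward the side with more gas moles — to the right.
The net shift is to the right. C is a product, so its amount increases.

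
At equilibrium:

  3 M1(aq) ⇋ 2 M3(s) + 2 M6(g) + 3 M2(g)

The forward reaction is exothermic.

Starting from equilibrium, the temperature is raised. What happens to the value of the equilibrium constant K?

K depends on temperature via the van 't Hoff relation. The forward reaction is exothermic, so raising T decreases K.

decreases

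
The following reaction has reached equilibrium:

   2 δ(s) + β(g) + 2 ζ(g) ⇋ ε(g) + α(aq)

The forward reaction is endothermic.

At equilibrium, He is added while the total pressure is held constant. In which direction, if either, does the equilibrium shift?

left

Adding inert gas at constant total pressure expands the volume and lowers every reacting partial pressure. With Δn_gas = 1 − 3 = -2, Q moves away from K toward the side with fewer gas moles, so the system shifts toward the side with more gas moles — to the left.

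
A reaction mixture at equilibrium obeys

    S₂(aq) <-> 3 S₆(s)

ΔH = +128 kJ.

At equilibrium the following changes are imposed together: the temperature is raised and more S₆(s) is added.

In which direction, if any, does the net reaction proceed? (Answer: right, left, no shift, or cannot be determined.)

The forward reaction is endothermic. Raising T favours the endothermic direction — shift to the right.
S₆ is a pure solid; its activity is 1 regardless of amount, so Q is unaffected — no shift from this change.
Only the nonzero effect(s) matter; the net shift is to the right.

right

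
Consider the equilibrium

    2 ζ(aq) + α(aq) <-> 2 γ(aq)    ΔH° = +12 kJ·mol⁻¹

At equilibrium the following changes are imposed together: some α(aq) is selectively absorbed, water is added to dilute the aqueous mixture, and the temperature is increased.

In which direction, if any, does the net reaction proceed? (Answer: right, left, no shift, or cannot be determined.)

cannot be determined

Removing α (aq), a reactant, drives the reaction to the left.
Dilution lowers every aqueous concentration by the same factor. Δn_aq = 2 − 3 = -1, so the system shifts toward the side with more dissolved moles — to the left.
The forward reaction is endothermic. Raising T favours the endothermic direction — shift to the right.
The individual effects push in opposite directions; without quantitative information the net direction cannot be determined.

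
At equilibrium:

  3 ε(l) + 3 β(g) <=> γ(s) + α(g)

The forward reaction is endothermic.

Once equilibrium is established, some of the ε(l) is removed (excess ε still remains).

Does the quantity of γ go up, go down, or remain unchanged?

unchanged

ε is a pure liquid; its activity is 1 regardless of amount, so Q is unaffected — no shift from this change.
No net shift occurs, so the amount of γ is unchanged.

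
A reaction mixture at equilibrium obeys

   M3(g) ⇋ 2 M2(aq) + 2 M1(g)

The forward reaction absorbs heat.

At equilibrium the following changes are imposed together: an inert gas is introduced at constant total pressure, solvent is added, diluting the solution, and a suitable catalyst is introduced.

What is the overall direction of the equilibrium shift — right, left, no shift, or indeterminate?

Adding inert gas at constant total pressure expands the volume and lowers every reacting partial pressure. With Δn_gas = 2 − 1 = +1, Q moves away from K toward the side with fewer gas moles, so the system shifts toward the side with more gas moles — to the right.
Dilution lowers every aqueous concentration by the same factor. Δn_aq = 2 − 0 = +2, so the system shifts toward the side with more dissolved moles — to the right.
A catalyst speeds both forward and reverse rates equally; it changes neither Q nor K — no shift from this change.
Only the nonzero effect(s) matter; the net shift is to the right.

right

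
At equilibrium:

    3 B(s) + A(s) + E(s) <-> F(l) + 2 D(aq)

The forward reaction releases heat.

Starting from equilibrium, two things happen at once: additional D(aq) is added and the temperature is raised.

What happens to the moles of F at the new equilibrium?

Adding D (aq), a product, drives the reaction to the left.
The forward reaction is exothermic. Raising T favours the endothermic direction — shift to the left.
The net shift is to the left. F is a product, so its amount decreases.

decreases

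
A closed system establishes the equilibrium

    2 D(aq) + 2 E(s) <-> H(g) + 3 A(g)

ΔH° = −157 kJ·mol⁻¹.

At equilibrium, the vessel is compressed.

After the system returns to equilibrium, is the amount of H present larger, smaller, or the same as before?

Gas moles: reactants 0, products 4 (Δn_gas = +4). Compression shifts the system toward the side with fewer moles of gas — to the left.
The net shift is to the left. H is a product, so its amount decreases.

decreases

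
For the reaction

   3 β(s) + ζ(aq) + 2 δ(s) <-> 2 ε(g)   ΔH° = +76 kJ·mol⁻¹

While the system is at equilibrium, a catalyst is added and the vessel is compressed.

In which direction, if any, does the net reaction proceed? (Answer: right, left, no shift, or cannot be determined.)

left

A catalyst speeds both forward and reverse rates equally; it changes neither Q nor K — no shift from this change.
Gas moles: reactants 0, products 2 (Δn_gas = +2). Compression shifts the system toward the side with fewer moles of gas — to the left.
Only the nonzero effect(s) matter; the net shift is to the left.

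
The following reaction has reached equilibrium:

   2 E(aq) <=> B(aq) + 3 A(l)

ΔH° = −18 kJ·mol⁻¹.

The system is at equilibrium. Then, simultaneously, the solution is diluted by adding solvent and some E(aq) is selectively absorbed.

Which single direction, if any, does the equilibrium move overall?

left

Dilution lowers every aqueous concentration by the same factor. Δn_aq = 1 − 2 = -1, so the system shifts toward the side with more dissolved moles — to the left.
Removing E (aq), a reactant, drives the reaction to the left.
All effects act in the same direction — net shift to the left.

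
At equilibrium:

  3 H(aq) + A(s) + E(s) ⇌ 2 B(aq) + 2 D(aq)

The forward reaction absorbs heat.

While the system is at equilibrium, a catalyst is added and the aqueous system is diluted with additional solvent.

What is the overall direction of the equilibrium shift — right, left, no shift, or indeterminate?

right

A catalyst speeds both forward and reverse rates equally; it changes neither Q nor K — no shift from this change.
Dilution lowers every aqueous concentration by the same factor. Δn_aq = 4 − 3 = +1, so the system shifts toward the side with more dissolved moles — to the right.
Only the nonzero effect(s) matter; the net shift is to the right.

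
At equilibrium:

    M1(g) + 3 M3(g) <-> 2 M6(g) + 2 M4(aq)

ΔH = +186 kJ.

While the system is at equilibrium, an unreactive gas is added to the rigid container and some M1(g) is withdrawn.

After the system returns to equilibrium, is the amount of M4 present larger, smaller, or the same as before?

At constant volume, adding an inert gas leaves every reacting species' partial pressure unchanged, so Q is unchanged — no shift from this change.
Removing M1 (g), a reactant, drives the reaction to the left.
The net shift is to the left. M4 is a product, so its amount decreases.

decreases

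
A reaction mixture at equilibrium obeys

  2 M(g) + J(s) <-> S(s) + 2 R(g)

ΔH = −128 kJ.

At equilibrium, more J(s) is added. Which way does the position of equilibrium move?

J is a pure solid; its activity is 1 regardless of amount, so Q is unaffected — no shift from this change.

no shift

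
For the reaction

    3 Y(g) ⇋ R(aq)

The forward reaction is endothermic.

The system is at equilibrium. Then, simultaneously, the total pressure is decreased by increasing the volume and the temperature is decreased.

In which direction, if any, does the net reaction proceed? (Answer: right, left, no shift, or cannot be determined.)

Gas moles: reactants 3, products 0 (Δn_gas = -3). Expansion shifts the system toward the side with more moles of gas — to the left.
The forward reaction is endothermic. Lowering T favours the exothermic direction — shift to the left.
All effects act in the same direction — net shift to the left.

left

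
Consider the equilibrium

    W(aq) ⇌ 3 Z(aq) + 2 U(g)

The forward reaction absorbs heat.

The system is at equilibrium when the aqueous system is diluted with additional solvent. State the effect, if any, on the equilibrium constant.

The equilibrium constant depends only on temperature. This perturbation may move the position of equilibrium, but since T is unchanged, K itself is unchanged.

unchanged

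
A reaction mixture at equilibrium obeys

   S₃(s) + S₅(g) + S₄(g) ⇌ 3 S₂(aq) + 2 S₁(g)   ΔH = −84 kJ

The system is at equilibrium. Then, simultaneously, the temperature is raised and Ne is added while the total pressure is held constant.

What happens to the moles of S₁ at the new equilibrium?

decreases

The forward reaction is exothermic. Raising T favours the endothermic direction — shift to the left.
Adding inert gas at constant total pressure expands the volume, scaling every reacting partial pressure by the same factor. Δn_gas = 2 − 2 = 0, so Q is unchanged — no shift.
The net shift is to the left. S₁ is a product, so its amount decreases.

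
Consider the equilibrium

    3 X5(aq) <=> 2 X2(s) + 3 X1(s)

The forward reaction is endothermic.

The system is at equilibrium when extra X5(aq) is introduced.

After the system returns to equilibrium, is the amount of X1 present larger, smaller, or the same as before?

Adding X5 (aq), a reactant, drives the reaction to the right.
The net shift is to the right. X1 is a product, so its amount increases.

increases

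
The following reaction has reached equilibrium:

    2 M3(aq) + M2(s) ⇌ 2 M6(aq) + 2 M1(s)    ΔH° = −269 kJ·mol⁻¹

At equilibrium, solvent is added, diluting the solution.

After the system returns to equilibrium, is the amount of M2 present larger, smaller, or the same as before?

Dilution scales every aqueous concentration by the same factor. Δn_aq = 2 − 2 = 0, so Q is unchanged — no shift.
No net shift occurs, so the amount of M2 is unchanged.

unchanged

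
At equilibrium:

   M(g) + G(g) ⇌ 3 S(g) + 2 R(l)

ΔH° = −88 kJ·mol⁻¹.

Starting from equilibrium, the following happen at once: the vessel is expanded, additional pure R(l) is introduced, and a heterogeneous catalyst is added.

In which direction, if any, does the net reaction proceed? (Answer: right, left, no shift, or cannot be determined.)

Gas moles: reactants 2, products 3 (Δn_gas = +1). Expansion shifts the system toward the side with more moles of gas — to the right.
R is a pure liquid; its activity is 1 regardless of amount, so Q is unaffected — no shift from this change.
A catalyst speeds both forward and reverse rates equally; it changes neither Q nor K — no shift from this change.
Only the nonzero effect(s) matter; the net shift is to the right.

right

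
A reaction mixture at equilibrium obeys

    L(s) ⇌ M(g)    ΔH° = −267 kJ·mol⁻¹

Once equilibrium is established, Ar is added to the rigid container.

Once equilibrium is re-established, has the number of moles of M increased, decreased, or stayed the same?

unchanged

At constant volume, adding an inert gas leaves every reacting species' partial pressure unchanged, so Q is unchanged — no shift from this change.
No net shift occurs, so the amount of M is unchanged.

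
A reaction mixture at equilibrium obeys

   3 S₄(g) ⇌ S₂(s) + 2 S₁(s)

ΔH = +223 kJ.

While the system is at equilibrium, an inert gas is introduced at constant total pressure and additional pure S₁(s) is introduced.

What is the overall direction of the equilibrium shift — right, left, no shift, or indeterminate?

left

Adding inert gas at constant total pressure expands the volume and lowers every reacting partial pressure. With Δn_gas = 0 − 3 = -3, Q moves away from K toward the side with fewer gas moles, so the system shifts toward the side with more gas moles — to the left.
S₁ is a pure solid; its activity is 1 regardless of amount, so Q is unaffected — no shift from this change.
Only the nonzero effect(s) matter; the net shift is to the left.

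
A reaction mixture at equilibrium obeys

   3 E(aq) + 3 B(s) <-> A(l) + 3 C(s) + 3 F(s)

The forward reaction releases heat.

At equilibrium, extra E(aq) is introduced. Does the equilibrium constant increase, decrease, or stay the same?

The equilibrium constant depends only on temperature. This perturbation may move the position of equilibrium, but since T is unchanged, K itself is unchanged.

unchanged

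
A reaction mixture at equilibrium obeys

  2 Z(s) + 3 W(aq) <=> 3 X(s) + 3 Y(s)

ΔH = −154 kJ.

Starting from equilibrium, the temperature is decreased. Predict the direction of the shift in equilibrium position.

The forward reaction is exothermic. Lowering T favours the exothermic direction — shift to the right.

right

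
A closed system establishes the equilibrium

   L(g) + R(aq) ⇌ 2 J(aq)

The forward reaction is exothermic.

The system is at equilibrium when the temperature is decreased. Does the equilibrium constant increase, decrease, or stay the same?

increases

K depends on temperature via the van 't Hoff relation. The forward reaction is exothermic, so lowering T increases K.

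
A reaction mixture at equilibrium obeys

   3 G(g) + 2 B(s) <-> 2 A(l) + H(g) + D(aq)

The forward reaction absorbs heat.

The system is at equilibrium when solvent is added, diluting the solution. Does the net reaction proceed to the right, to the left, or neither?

right

Dilution lowers every aqueous concentration by the same factor. Δn_aq = 1 − 0 = +1, so the system shifts toward the side with more dissolved moles — to the right.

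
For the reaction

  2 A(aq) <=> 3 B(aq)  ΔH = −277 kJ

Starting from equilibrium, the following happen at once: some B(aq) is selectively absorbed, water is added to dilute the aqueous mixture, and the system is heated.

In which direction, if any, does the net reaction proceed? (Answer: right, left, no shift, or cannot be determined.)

Removing B (aq), a product, drives the reaction to the right.
Dilution lowers every aqueous concentration by the same factor. Δn_aq = 3 − 2 = +1, so the system shifts toward the side with more dissolved moles — to the right.
The forward reaction is exothermic. Raising T favours the endothermic direction — shift to the left.
The individual effects push in opposite directions; without quantitative information the net direction cannot be determined.

cannot be determined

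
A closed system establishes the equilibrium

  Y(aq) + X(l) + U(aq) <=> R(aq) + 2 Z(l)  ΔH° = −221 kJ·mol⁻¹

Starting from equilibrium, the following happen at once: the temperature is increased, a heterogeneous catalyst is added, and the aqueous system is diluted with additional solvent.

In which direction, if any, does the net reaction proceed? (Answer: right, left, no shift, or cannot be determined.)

left

The forward reaction is exothermic. Raising T favours the endothermic direction — shift to the left.
A catalyst speeds both forward and reverse rates equally; it changes neither Q nor K — no shift from this change.
Dilution lowers every aqueous concentration by the same factor. Δn_aq = 1 − 2 = -1, so the system shifts toward the side with more dissolved moles — to the left.
Only the nonzero effect(s) matter; the net shift is to the left.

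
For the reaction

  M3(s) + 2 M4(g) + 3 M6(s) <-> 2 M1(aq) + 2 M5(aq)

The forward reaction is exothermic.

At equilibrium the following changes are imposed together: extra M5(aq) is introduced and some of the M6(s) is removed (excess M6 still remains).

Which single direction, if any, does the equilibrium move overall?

left

Adding M5 (aq), a product, drives the reaction to the left.
M6 is a pure solid; its activity is 1 regardless of amount, so Q is unaffected — no shift from this change.
Only the nonzero effect(s) matter; the net shift is to the left.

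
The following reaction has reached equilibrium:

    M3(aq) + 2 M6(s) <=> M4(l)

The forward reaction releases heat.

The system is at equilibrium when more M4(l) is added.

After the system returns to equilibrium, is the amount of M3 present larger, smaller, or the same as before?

M4 is a pure liquid; its activity is 1 regardless of amount, so Q is unaffected — no shift from this change.
No net shift occurs, so the amount of M3 is unchanged.

unchanged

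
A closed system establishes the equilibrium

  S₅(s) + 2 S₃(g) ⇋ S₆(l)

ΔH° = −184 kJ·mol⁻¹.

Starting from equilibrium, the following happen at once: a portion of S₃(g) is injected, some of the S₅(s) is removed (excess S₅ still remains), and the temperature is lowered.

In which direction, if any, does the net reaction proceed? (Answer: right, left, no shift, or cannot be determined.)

Adding S₃ (g), a reactant, drives the reaction to the right.
S₅ is a pure solid; its activity is 1 regardless of amount, so Q is unaffected — no shift from this change.
The forward reaction is exothermic. Lowering T favours the exothermic direction — shift to the right.
Only the nonzero effect(s) matter; the net shift is to the right.

right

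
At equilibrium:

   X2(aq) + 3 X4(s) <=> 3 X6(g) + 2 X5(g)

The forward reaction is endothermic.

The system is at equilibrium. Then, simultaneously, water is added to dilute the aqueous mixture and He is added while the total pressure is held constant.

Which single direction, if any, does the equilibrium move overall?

cannot be determined

Dilution lowers every aqueous concentration by the same factor. Δn_aq = 0 − 1 = -1, so the system shifts toward the side with more dissolved moles — to the left.
Adding inert gas at constant total pressure expands the volume and lowers every reacting partial pressure. With Δn_gas = 5 − 0 = +5, Q moves away from K toward the side with fewer gas moles, so the system shifts toward the side with more gas moles — to the right.
The individual effects push in opposite directions; without quantitative information the net direction cannot be determined.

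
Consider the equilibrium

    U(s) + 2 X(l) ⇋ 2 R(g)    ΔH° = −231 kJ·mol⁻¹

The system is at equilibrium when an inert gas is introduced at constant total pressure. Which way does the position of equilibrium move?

right

Adding inert gas at constant total pressure expands the volume and lowers every reacting partial pressure. With Δn_gas = 2 − 0 = +2, Q moves away from K toward the side with fewer gas moles, so the system shifts toward the side with more gas moles — to the right.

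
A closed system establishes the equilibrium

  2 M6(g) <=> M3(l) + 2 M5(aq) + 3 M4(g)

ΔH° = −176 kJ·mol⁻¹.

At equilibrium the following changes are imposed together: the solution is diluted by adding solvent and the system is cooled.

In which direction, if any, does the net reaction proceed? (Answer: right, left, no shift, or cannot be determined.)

Dilution lowers every aqueous concentration by the same factor. Δn_aq = 2 − 0 = +2, so the system shifts toward the side with more dissolved moles — to the right.
The forward reaction is exothermic. Lowering T favours the exothermic direction — shift to the right.
All effects act in the same direction — net shift to the right.

right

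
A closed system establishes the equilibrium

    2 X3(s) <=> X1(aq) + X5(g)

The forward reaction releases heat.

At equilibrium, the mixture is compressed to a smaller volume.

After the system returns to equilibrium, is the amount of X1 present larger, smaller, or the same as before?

decreases

Gas moles: reactants 0, products 1 (Δn_gas = +1). Compression shifts the system toward the side with fewer moles of gas — to the left.
The net shift is to the left. X1 is a product, so its amount decreases.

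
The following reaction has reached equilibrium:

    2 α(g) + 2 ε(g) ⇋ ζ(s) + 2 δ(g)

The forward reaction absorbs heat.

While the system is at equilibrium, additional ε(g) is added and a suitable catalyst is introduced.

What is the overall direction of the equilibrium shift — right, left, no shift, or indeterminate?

Adding ε (g), a reactant, drives the reaction to the right.
A catalyst speeds both forward and reverse rates equally; it changes neither Q nor K — no shift from this change.
Only the nonzero effect(s) matter; the net shift is to the right.

right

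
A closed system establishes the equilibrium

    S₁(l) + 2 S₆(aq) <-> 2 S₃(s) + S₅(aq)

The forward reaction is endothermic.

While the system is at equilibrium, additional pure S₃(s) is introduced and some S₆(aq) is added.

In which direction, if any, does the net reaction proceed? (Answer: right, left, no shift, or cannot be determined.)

S₃ is a pure solid; its activity is 1 regardless of amount, so Q is unaffected — no shift from this change.
Adding S₆ (aq), a reactant, drives the reaction to the right.
Only the nonzero effect(s) matter; the net shift is to the right.

right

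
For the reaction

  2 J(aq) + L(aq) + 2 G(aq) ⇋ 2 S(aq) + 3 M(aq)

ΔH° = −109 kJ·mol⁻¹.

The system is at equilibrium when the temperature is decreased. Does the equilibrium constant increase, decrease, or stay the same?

increases

K depends on temperature via the van 't Hoff relation. The forward reaction is exothermic, so lowering T increases K.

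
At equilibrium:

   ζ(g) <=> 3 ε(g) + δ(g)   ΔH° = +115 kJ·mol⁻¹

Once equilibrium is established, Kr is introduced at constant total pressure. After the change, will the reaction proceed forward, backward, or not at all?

right

Adding inert gas at constant total pressure expands the volume and lowers every reacting partial pressure. With Δn_gas = 4 − 1 = +3, Q moves away from K toward the side with fewer gas moles, so the system shifts toward the side with more gas moles — to the right.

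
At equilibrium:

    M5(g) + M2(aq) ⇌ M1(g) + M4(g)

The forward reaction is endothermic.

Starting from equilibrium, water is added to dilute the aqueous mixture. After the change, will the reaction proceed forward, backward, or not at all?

left

Dilution lowers every aqueous concentration by the same factor. Δn_aq = 0 − 1 = -1, so the system shifts toward the side with more dissolved moles — to the left.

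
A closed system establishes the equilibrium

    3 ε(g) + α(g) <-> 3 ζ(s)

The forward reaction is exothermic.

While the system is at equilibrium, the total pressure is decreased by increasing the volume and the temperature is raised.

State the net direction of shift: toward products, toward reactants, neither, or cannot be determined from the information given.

left

Gas moles: reactants 4, products 0 (Δn_gas = -4). Expansion shifts the system toward the side with more moles of gas — to the left.
The forward reaction is exothermic. Raising T favours the endothermic direction — shift to the left.
All effects act in the same direction — net shift to the left.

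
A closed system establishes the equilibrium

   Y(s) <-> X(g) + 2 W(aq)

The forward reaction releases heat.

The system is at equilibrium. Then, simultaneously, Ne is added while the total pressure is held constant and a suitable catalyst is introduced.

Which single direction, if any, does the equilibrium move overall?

Adding inert gas at constant total pressure expands the volume and lowers every reacting partial pressure. With Δn_gas = 1 − 0 = +1, Q moves away from K toward the side with fewer gas moles, so the system shifts toward the side with more gas moles — to the right.
A catalyst speeds both forward and reverse rates equally; it changes neither Q nor K — no shift from this change.
Only the nonzero effect(s) matter; the net shift is to the right.

right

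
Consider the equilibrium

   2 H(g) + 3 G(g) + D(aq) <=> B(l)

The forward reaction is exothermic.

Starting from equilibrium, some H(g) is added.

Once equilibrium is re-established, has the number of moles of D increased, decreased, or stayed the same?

decreases

Adding H (g), a reactant, drives the reaction to the right.
The net shift is to the right. D is a reactant, so its amount decreases.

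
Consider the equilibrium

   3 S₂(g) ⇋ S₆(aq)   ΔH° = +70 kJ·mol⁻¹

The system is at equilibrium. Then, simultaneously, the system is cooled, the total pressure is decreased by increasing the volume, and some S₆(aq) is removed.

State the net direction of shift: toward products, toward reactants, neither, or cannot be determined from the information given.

The forward reaction is endothermic. Lowering T favours the exothermic direction — shift to the left.
Gas moles: reactants 3, products 0 (Δn_gas = -3). Expansion shifts the system toward the side with more moles of gas — to the left.
Removing S₆ (aq), a product, drives the reaction to the right.
The individual effects push in opposite directions; without quantitative information the net direction cannot be determined.

cannot be determined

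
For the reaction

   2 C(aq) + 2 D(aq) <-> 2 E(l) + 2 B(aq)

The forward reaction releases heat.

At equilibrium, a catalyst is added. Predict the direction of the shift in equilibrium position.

no shift

A catalyst speeds both forward and reverse rates equally; it changes neither Q nor K — no shift from this change.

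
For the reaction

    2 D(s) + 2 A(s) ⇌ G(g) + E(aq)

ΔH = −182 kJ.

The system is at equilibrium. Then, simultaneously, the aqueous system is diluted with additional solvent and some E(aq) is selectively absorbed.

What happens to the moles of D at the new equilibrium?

decreases

Dilution lowers every aqueous concentration by the same factor. Δn_aq = 1 − 0 = +1, so the system shifts toward the side with more dissolved moles — to the right.
Removing E (aq), a product, drives the reaction to the right.
The net shift is to the right. D is a reactant, so its amount decreases.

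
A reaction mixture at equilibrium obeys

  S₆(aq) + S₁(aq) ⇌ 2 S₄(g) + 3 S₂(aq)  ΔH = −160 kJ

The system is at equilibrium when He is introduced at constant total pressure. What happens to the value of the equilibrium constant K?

The equilibrium constant depends only on temperature. This perturbation may move the position of equilibrium, but since T is unchanged, K itself is unchanged.

unchanged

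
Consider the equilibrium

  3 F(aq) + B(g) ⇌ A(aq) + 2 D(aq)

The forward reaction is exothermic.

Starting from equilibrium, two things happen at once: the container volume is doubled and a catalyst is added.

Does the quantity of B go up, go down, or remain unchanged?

Gas moles: reactants 1, products 0 (Δn_gas = -1). Expansion shifts the system toward the side with more moles of gas — to the left.
A catalyst speeds both forward and reverse rates equally; it changes neither Q nor K — no shift from this change.
The net shift is to the left. B is a reactant, so its amount increases.

increases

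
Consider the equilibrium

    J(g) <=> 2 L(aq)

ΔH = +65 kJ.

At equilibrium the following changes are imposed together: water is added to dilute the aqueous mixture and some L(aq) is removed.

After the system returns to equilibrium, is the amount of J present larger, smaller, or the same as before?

Dilution lowers every aqueous concentration by the same factor. Δn_aq = 2 − 0 = +2, so the system shifts toward the side with more dissolved moles — to the right.
Removing L (aq), a product, drives the reaction to the right.
The net shift is to the right. J is a reactant, so its amount decreases.

decreases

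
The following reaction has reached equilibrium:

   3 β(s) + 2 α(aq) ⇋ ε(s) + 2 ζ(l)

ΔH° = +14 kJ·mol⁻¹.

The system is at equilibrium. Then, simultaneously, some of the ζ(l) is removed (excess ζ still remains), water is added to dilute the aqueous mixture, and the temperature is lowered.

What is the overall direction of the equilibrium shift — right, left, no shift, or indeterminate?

ζ is a pure liquid; its activity is 1 regardless of amount, so Q is unaffected — no shift from this change.
Dilution lowers every aqueous concentration by the same factor. Δn_aq = 0 − 2 = -2, so the system shifts toward the side with more dissolved moles — to the left.
The forward reaction is endothermic. Lowering T favours the exothermic direction — shift to the left.
Only the nonzero effect(s) matter; the net shift is to the left.

left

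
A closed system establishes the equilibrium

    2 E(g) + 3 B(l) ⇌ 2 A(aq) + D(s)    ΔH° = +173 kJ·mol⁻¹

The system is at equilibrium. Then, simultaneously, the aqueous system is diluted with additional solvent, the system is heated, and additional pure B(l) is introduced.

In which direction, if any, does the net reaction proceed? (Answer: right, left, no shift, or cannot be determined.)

right

Dilution lowers every aqueous concentration by the same factor. Δn_aq = 2 − 0 = +2, so the system shifts toward the side with more dissolved moles — to the right.
The forward reaction is endothermic. Raising T favours the endothermic direction — shift to the right.
B is a pure liquid; its activity is 1 regardless of amount, so Q is unaffected — no shift from this change.
Only the nonzero effect(s) matter; the net shift is to the right.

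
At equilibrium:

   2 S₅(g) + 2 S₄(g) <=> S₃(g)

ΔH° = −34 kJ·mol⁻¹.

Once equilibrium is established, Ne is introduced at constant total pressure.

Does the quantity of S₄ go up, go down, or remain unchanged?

Adding inert gas at constant total pressure expands the volume and lowers every reacting partial pressure. With Δn_gas = 1 − 4 = -3, Q moves away from K toward the side with fewer gas moles, so the system shifts toward the side with more gas moles — to the left.
The net shift is to the left. S₄ is a reactant, so its amount increases.

increases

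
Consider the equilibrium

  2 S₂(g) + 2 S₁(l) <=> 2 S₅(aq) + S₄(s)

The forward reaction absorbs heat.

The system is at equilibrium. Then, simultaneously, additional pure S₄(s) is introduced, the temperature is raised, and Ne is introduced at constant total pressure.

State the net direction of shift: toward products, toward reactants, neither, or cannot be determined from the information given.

S₄ is a pure solid; its activity is 1 regardless of amount, so Q is unaffected — no shift from this change.
The forward reaction is endothermic. Raising T favours the endothermic direction — shift to the right.
Adding inert gas at constant total pressure expands the volume and lowers every reacting partial pressure. With Δn_gas = 0 − 2 = -2, Q moves away from K toward the side with fewer gas moles, so the system shifts toward the side with more gas moles — to the left.
The individual effects push in opposite directions; without quantitative information the net direction cannot be determined.

cannot be determined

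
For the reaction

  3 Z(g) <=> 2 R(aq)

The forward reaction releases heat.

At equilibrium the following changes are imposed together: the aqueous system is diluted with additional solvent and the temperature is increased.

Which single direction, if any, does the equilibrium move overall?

Dilution lowers every aqueous concentration by the same factor. Δn_aq = 2 − 0 = +2, so the system shifts toward the side with more dissolved moles — to the right.
The forward reaction is exothermic. Raising T favours the endothermic direction — shift to the left.
The individual effects push in opposite directions; without quantitative information the net direction cannot be determined.

cannot be determined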